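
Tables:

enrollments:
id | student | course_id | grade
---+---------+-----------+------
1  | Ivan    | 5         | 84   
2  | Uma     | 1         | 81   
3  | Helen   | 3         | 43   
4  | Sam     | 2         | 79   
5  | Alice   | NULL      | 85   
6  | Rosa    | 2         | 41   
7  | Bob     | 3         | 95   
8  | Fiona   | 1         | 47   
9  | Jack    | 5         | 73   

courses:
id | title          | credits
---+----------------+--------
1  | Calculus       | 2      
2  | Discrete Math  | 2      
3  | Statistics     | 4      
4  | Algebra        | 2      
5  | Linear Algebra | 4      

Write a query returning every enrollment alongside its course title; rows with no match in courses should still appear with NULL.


LEFT JOIN keeps every row from enrollments (the left table); where course_id has no match in courses, the course columns become NULL. Walk through each enrollment:
  - enrollment 1 (Ivan): course_id=5 -> matches Linear Algebra
  - enrollment 2 (Uma): course_id=1 -> matches Calculus
  - enrollment 3 (Helen): course_id=3 -> matches Statistics
  - enrollment 4 (Sam): course_id=2 -> matches Discrete Math
  - enrollment 5 (Alice): course_id=NULL, no match -> kept with NULL
  - enrollment 6 (Rosa): course_id=2 -> matches Discrete Math
  - enrollment 7 (Bob): course_id=3 -> matches Statistics
  - enrollment 8 (Fiona): course_id=1 -> matches Calculus
  - enrollment 9 (Jack): course_id=5 -> matches Linear Algebra
All 9 rows appear; 1 has NULL course.

SQL:
SELECT a.student, b.title AS course
FROM enrollments a
LEFT JOIN courses b ON a.course_id = b.id

Result:
student | course        
--------+---------------
Ivan    | Linear Algebra
Uma     | Calculus      
Helen   | Statistics    
Sam     | Discrete Math 
Alice   | NULL          
Rosa    | Discrete Math 
Bob     | Statistics    
Fiona   | Calculus      
Jack    | Linear Algebra


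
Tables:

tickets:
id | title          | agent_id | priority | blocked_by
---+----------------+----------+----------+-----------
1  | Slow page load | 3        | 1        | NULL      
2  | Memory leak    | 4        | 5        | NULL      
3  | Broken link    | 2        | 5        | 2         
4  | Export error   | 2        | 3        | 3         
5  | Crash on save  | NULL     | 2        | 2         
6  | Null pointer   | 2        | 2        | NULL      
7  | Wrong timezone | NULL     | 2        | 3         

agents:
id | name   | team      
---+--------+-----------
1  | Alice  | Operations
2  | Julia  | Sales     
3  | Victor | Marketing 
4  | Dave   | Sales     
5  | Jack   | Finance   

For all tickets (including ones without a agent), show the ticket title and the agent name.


LEFT JOIN keeps every row from tickets (the left table); where agent_id has no match in agents, the agent columns become NULL. Walk through each ticket:
  - ticket 1 (Slow page load): agent_id=3 -> matches Victor
  - ticket 2 (Memory leak): agent_id=4 -> matches Dave
  - ticket 3 (Broken link): agent_id=2 -> matches Julia
  - ticket 4 (Export error): agent_id=2 -> matches Julia
  - ticket 5 (Crash on save): agent_id=NULL, no match -> kept with NULL
  - ticket 6 (Null pointer): agent_id=2 -> matches Julia
  - ticket 7 (Wrong timezone): agent_id=NULL, no match -> kept with NULL
All 7 rows appear; 2 have NULL agent.

SQL:
SELECT a.title, b.name AS agent
FROM tickets a
LEFT JOIN agents b ON a.agent_id = b.id

Result:
title          | agent 
---------------+-------
Slow page load | Victor
Memory leak    | Dave  
Broken link    | Julia 
Export error   | Julia 
Crash on save  | NULL  
Null pointer   | Julia 
Wrong timezone | NULL  


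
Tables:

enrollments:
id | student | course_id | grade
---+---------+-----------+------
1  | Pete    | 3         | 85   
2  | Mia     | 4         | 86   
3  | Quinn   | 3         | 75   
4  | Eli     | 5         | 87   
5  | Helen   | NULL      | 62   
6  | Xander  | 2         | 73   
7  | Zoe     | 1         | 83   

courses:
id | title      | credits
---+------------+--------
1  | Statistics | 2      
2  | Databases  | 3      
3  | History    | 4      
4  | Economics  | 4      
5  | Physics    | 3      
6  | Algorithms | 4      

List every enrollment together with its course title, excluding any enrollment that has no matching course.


INNER JOIN keeps only enrollments rows whose course_id matches an id in courses. Walk through each enrollment:
  - enrollment 1 (Pete): course_id=3 -> matches History
  - enrollment 2 (Mia): course_id=4 -> matches Economics
  - enrollment 3 (Quinn): course_id=3 -> matches History
  - enrollment 4 (Eli): course_id=5 -> matches Physics
  - enrollment 5 (Helen): course_id=NULL, no match -> dropped
  - enrollment 6 (Xander): course_id=2 -> matches Databases
  - enrollment 7 (Zoe): course_id=1 -> matches Statistics
So 1 of 7 rows is dropped.

SQL:
SELECT a.student, b.title AS course
FROM enrollments a
INNER JOIN courses b ON a.course_id = b.id

Result:
student | course    
--------+-----------
Pete    | History   
Mia     | Economics 
Quinn   | History   
Eli     | Physics   
Xander  | Databases 
Zoe     | Statistics


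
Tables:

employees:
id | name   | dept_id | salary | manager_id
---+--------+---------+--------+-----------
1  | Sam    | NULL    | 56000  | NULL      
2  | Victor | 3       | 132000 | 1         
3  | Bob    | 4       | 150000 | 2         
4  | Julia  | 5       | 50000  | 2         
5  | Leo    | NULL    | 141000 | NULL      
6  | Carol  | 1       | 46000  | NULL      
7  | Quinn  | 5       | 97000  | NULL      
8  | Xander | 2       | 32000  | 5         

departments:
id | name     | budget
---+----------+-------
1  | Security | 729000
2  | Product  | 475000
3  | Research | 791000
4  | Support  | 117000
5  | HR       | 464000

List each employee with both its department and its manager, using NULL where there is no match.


Two LEFT JOINs from the same base table employees: one to departments via dept_id, one to employees itself via manager_id. Both are LEFT so every employee is preserved.
Match against departments:
  - employee 1 (Sam): dept_id=NULL, no match -> kept with NULL
  - employee 2 (Victor): dept_id=3 -> matches Research
  - employee 3 (Bob): dept_id=4 -> matches Support
  - employee 4 (Julia): dept_id=5 -> matches HR
  - employee 5 (Leo): dept_id=NULL, no match -> kept with NULL
  - employee 6 (Carol): dept_id=1 -> matches Security
  - employee 7 (Quinn): dept_id=5 -> matches HR
  - employee 8 (Xander): dept_id=2 -> matches Product
Match against employees (self):
  - employee 1 (Sam): manager_id=NULL -> NULL
  - employee 2 (Victor): manager_id=1 -> Sam
  - employee 3 (Bob): manager_id=2 -> Victor
  - employee 4 (Julia): manager_id=2 -> Victor
  - employee 5 (Leo): manager_id=NULL -> NULL
  - employee 6 (Carol): manager_id=NULL -> NULL
  - employee 7 (Quinn): manager_id=NULL -> NULL
  - employee 8 (Xander): manager_id=5 -> Leo

SQL:
SELECT a.name, b.name AS department, c.name AS manager
FROM employees a
LEFT JOIN departments b ON a.dept_id = b.id
LEFT JOIN employees c ON a.manager_id = c.id

Result:
name   | department | manager
-------+------------+--------
Sam    | NULL       | NULL   
Victor | Research   | Sam    
Bob    | Support    | Victor 
Julia  | HR         | Victor 
Leo    | NULL       | NULL   
Carol  | Security   | NULL   
Quinn  | HR         | NULL   
Xander | Product    | Leo    


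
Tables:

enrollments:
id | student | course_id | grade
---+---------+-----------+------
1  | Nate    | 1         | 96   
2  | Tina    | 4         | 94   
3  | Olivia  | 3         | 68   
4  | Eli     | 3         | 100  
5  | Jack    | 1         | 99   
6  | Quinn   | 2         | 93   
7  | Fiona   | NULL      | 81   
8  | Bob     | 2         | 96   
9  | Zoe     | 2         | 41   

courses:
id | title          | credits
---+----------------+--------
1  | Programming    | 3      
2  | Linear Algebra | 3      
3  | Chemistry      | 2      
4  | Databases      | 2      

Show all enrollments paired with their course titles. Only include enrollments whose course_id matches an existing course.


INNER JOIN keeps only enrollments rows whose course_id matches an id in courses. Walk through each enrollment:
  - enrollment 1 (Nate): course_id=1 -> matches Programming
  - enrollment 2 (Tina): course_id=4 -> matches Databases
  - enrollment 3 (Olivia): course_id=3 -> matches Chemistry
  - enrollment 4 (Eli): course_id=3 -> matches Chemistry
  - enrollment 5 (Jack): course_id=1 -> matches Programming
  - enrollment 6 (Quinn): course_id=2 -> matches Linear Algebra
  - enrollment 7 (Fiona): course_id=NULL, no match -> dropped
  - enrollment 8 (Bob): course_id=2 -> matches Linear Algebra
  - enrollment 9 (Zoe): course_id=2 -> matches Linear Algebra
So 1 of 9 rows is dropped.

SQL:
SELECT a.student, b.title AS course
FROM enrollments a
INNER JOIN courses b ON a.course_id = b.id

Result:
student | course        
--------+---------------
Nate    | Programming   
Tina    | Databases     
Olivia  | Chemistry     
Eli     | Chemistry     
Jack    | Programming   
Quinn   | Linear Algebra
Bob     | Linear Algebra
Zoe     | Linear Algebra


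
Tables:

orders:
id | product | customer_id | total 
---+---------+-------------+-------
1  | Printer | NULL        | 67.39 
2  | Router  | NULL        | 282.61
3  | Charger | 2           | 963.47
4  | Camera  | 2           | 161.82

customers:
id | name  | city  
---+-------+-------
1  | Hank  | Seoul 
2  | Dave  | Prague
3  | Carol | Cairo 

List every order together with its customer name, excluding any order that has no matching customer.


INNER JOIN keeps only orders rows whose customer_id matches an id in customers. Walk through each order:
  - order 1 (Printer): customer_id=NULL, no match -> dropped
  - order 2 (Router): customer_id=NULL, no match -> dropped
  - order 3 (Charger): customer_id=2 -> matches Dave
  - order 4 (Camera): customer_id=2 -> matches Dave
So 2 of 4 rows are dropped.

SQL:
SELECT a.product, b.name AS customer
FROM orders a
INNER JOIN customers b ON a.customer_id = b.id

Result:
product | customer
--------+---------
Charger | Dave    
Camera  | Dave    


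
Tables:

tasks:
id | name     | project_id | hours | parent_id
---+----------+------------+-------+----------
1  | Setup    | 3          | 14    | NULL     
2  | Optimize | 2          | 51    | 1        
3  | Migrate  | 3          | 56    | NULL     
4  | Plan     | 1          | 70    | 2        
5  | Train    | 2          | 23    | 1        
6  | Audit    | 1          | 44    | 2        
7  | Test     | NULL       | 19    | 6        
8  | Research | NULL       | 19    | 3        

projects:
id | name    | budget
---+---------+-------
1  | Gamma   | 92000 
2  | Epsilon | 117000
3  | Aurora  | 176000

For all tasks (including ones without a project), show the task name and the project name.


LEFT JOIN keeps every row from tasks (the left table); where project_id has no match in projects, the project columns become NULL. Walk through each task:
  - task 1 (Setup): project_id=3 -> matches Aurora
  - task 2 (Optimize): project_id=2 -> matches Epsilon
  - task 3 (Migrate): project_id=3 -> matches Aurora
  - task 4 (Plan): project_id=1 -> matches Gamma
  - task 5 (Train): project_id=2 -> matches Epsilon
  - task 6 (Audit): project_id=1 -> matches Gamma
  - task 7 (Test): project_id=NULL, no match -> kept with NULL
  - task 8 (Research): project_id=NULL, no match -> kept with NULL
All 8 rows appear; 2 have NULL project.

SQL:
SELECT a.name, b.name AS project
FROM tasks a
LEFT JOIN projects b ON a.project_id = b.id

Result:
name     | project
---------+--------
Setup    | Aurora 
Optimize | Epsilon
Migrate  | Aurora 
Plan     | Gamma  
Train    | Epsilon
Audit    | Gamma  
Test     | NULL   
Research | NULL   


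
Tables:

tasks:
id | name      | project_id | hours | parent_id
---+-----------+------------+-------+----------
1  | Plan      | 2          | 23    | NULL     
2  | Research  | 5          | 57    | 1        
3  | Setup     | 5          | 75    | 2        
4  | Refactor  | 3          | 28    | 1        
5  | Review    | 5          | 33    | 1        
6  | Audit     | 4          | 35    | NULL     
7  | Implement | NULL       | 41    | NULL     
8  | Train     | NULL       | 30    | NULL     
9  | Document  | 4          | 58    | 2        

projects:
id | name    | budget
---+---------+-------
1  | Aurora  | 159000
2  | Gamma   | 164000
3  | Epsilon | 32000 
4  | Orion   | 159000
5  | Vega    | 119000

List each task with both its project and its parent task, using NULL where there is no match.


Two LEFT JOINs from the same base table tasks: one to projects via project_id, one to tasks itself via parent_id. Both are LEFT so every task is preserved.
Match against projects:
  - task 1 (Plan): project_id=2 -> matches Gamma
  - task 2 (Research): project_id=5 -> matches Vega
  - task 3 (Setup): project_id=5 -> matches Vega
  - task 4 (Refactor): project_id=3 -> matches Epsilon
  - task 5 (Review): project_id=5 -> matches Vega
  - task 6 (Audit): project_id=4 -> matches Orion
  - task 7 (Implement): project_id=NULL, no match -> kept with NULL
  - task 8 (Train): project_id=NULL, no match -> kept with NULL
  - task 9 (Document): project_id=4 -> matches Orion
Match against tasks (self):
  - task 1 (Plan): parent_id=NULL -> NULL
  - task 2 (Research): parent_id=1 -> Plan
  - task 3 (Setup): parent_id=2 -> Research
  - task 4 (Refactor): parent_id=1 -> Plan
  - task 5 (Review): parent_id=1 -> Plan
  - task 6 (Audit): parent_id=NULL -> NULL
  - task 7 (Implement): parent_id=NULL -> NULL
  - task 8 (Train): parent_id=NULL -> NULL
  - task 9 (Document): parent_id=2 -> Research

SQL:
SELECT a.name, b.name AS project, c.name AS parent
FROM tasks a
LEFT JOIN projects b ON a.project_id = b.id
LEFT JOIN tasks c ON a.parent_id = c.id

Result:
name      | project | parent  
----------+---------+---------
Plan      | Gamma   | NULL    
Research  | Vega    | Plan    
Setup     | Vega    | Research
Refactor  | Epsilon | Plan    
Review    | Vega    | Plan    
Audit     | Orion   | NULL    
Implement | NULL    | NULL    
Train     | NULL    | NULL    
Document  | Orion   | Research


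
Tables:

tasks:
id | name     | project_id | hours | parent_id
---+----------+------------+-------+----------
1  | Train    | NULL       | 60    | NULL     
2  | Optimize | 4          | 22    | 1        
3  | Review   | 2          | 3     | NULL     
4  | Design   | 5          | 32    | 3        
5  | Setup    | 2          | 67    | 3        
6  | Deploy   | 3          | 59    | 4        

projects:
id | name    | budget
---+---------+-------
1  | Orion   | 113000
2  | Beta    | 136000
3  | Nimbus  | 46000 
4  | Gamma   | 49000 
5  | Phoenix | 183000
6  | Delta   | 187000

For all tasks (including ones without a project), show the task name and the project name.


LEFT JOIN keeps every row from tasks (the left table); where project_id has no match in projects, the project columns become NULL. Walk through each task:
  - task 1 (Train): project_id=NULL, no match -> kept with NULL
  - task 2 (Optimize): project_id=4 -> matches Gamma
  - task 3 (Review): project_id=2 -> matches Beta
  - task 4 (Design): project_id=5 -> matches Phoenix
  - task 5 (Setup): project_id=2 -> matches Beta
  - task 6 (Deploy): project_id=3 -> matches Nimbus
All 6 rows appear; 1 has NULL project.

SQL:
SELECT a.name, b.name AS project
FROM tasks a
LEFT JOIN projects b ON a.project_id = b.id

Result:
name     | project
---------+--------
Train    | NULL   
Optimize | Gamma  
Review   | Beta   
Design   | Phoenix
Setup    | Beta   
Deploy   | Nimbus 


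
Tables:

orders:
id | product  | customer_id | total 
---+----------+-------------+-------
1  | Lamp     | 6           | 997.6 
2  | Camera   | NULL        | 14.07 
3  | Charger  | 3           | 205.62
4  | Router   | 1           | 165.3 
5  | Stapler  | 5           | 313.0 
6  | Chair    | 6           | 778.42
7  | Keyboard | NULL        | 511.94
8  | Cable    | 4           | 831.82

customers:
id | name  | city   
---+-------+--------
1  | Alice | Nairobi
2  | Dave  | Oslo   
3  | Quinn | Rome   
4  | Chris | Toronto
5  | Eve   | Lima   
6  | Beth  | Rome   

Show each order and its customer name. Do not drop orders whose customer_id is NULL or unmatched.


LEFT JOIN keeps every row from orders (the left table); where customer_id has no match in customers, the customer columns become NULL. Walk through each order:
  - order 1 (Lamp): customer_id=6 -> matches Beth
  - order 2 (Camera): customer_id=NULL, no match -> kept with NULL
  - order 3 (Charger): customer_id=3 -> matches Quinn
  - order 4 (Router): customer_id=1 -> matches Alice
  - order 5 (Stapler): customer_id=5 -> matches Eve
  - order 6 (Chair): customer_id=6 -> matches Beth
  - order 7 (Keyboard): customer_id=NULL, no match -> kept with NULL
  - order 8 (Cable): customer_id=4 -> matches Chris
All 8 rows appear; 2 have NULL customer.

SQL:
SELECT a.product, b.name AS customer
FROM orders a
LEFT JOIN customers b ON a.customer_id = b.id

Result:
product  | customer
---------+---------
Lamp     | Beth    
Camera   | NULL    
Charger  | Quinn   
Router   | Alice   
Stapler  | Eve     
Chair    | Beth    
Keyboard | NULL    
Cable    | Chris   


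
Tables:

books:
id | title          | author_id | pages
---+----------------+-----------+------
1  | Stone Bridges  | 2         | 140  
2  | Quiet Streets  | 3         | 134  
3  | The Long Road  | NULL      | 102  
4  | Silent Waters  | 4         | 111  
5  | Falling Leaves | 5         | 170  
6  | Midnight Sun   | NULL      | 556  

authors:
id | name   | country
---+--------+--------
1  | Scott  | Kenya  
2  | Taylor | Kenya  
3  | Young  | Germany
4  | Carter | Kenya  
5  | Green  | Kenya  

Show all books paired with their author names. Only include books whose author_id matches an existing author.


INNER JOIN keeps only books rows whose author_id matches an id in authors. Walk through each book:
  - book 1 (Stone Bridges): author_id=2 -> matches Taylor
  - book 2 (Quiet Streets): author_id=3 -> matches Young
  - book 3 (The Long Road): author_id=NULL, no match -> dropped
  - book 4 (Silent Waters): author_id=4 -> matches Carter
  - book 5 (Falling Leaves): author_id=5 -> matches Green
  - book 6 (Midnight Sun): author_id=NULL, no match -> dropped
So 2 of 6 rows are dropped.

SQL:
SELECT a.title, b.name AS author
FROM books a
INNER JOIN authors b ON a.author_id = b.id

Result:
title          | author
---------------+-------
Stone Bridges  | Taylor
Quiet Streets  | Young 
Silent Waters  | Carter
Falling Leaves | Green 


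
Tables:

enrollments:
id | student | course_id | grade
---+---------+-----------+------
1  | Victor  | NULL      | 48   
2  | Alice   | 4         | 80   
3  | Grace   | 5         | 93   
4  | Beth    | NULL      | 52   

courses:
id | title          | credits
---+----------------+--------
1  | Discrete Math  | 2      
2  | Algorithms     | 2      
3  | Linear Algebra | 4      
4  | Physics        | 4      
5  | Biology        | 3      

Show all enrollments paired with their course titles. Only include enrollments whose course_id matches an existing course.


INNER JOIN keeps only enrollments rows whose course_id matches an id in courses. Walk through each enrollment:
  - enrollment 1 (Victor): course_id=NULL, no match -> dropped
  - enrollment 2 (Alice): course_id=4 -> matches Physics
  - enrollment 3 (Grace): course_id=5 -> matches Biology
  - enrollment 4 (Beth): course_id=NULL, no match -> dropped
So 2 of 4 rows are dropped.

SQL:
SELECT a.student, b.title AS course
FROM enrollments a
INNER JOIN courses b ON a.course_id = b.id

Result:
student | course 
--------+--------
Alice   | Physics
Grace   | Biology


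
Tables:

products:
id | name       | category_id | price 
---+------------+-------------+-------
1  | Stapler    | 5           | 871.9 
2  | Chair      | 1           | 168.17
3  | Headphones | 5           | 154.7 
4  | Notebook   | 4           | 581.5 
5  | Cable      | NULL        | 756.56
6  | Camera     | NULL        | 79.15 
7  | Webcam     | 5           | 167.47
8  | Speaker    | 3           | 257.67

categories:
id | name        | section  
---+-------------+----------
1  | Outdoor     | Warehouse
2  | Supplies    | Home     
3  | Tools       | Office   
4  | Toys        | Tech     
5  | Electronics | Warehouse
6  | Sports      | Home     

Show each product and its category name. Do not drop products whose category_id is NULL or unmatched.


LEFT JOIN keeps every row from products (the left table); where category_id has no match in categories, the category columns become NULL. Walk through each product:
  - product 1 (Stapler): category_id=5 -> matches Electronics
  - product 2 (Chair): category_id=1 -> matches Outdoor
  - product 3 (Headphones): category_id=5 -> matches Electronics
  - product 4 (Notebook): category_id=4 -> matches Toys
  - product 5 (Cable): category_id=NULL, no match -> kept with NULL
  - product 6 (Camera): category_id=NULL, no match -> kept with NULL
  - product 7 (Webcam): category_id=5 -> matches Electronics
  - product 8 (Speaker): category_id=3 -> matches Tools
All 8 rows appear; 2 have NULL category.

SQL:
SELECT a.name, b.name AS category
FROM products a
LEFT JOIN categories b ON a.category_id = b.id

Result:
name       | category   
-----------+------------
Stapler    | Electronics
Chair      | Outdoor    
Headphones | Electronics
Notebook   | Toys       
Cable      | NULL       
Camera     | NULL       
Webcam     | Electronics
Speaker    | Tools      


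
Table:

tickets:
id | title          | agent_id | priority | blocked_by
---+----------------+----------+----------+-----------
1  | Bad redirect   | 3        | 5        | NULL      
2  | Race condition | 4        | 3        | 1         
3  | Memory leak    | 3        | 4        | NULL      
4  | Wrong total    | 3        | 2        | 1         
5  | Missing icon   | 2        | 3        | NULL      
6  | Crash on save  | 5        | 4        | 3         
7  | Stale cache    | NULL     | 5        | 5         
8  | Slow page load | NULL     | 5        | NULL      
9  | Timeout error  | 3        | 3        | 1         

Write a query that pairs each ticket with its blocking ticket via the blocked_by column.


This is a self-join: tickets is joined to a second copy of itself, matching each row's blocked_by to another row's id. Use LEFT JOIN so rows with blocked_by=NULL are kept.
  - ticket 1 (Bad redirect): blocked_by=NULL -> NULL
  - ticket 2 (Race condition): blocked_by=1 -> Bad redirect
  - ticket 3 (Memory leak): blocked_by=NULL -> NULL
  - ticket 4 (Wrong total): blocked_by=1 -> Bad redirect
  - ticket 5 (Missing icon): blocked_by=NULL -> NULL
  - ticket 6 (Crash on save): blocked_by=3 -> Memory leak
  - ticket 7 (Stale cache): blocked_by=5 -> Missing icon
  - ticket 8 (Slow page load): blocked_by=NULL -> NULL
  - ticket 9 (Timeout error): blocked_by=1 -> Bad redirect

SQL:
SELECT a.title AS item, b.title AS blocked_by
FROM tickets a
LEFT JOIN tickets b ON a.blocked_by = b.id

Result:
item           | blocked_by  
---------------+-------------
Bad redirect   | NULL        
Race condition | Bad redirect
Memory leak    | NULL        
Wrong total    | Bad redirect
Missing icon   | NULL        
Crash on save  | Memory leak 
Stale cache    | Missing icon
Slow page load | NULL        
Timeout error  | Bad redirect


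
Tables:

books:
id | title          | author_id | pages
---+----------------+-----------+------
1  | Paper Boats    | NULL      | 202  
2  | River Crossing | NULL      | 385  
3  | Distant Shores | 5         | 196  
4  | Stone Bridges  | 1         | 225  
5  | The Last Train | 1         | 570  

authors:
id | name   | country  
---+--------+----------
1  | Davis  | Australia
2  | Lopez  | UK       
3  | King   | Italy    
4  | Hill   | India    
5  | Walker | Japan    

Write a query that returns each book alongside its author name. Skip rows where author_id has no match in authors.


INNER JOIN keeps only books rows whose author_id matches an id in authors. Walk through each book:
  - book 1 (Paper Boats): author_id=NULL, no match -> dropped
  - book 2 (River Crossing): author_id=NULL, no match -> dropped
  - book 3 (Distant Shores): author_id=5 -> matches Walker
  - book 4 (Stone Bridges): author_id=1 -> matches Davis
  - book 5 (The Last Train): author_id=1 -> matches Davis
So 2 of 5 rows are dropped.

SQL:
SELECT a.title, b.name AS author
FROM books a
INNER JOIN authors b ON a.author_id = b.id

Result:
title          | author
---------------+-------
Distant Shores | Walker
Stone Bridges  | Davis 
The Last Train | Davis 


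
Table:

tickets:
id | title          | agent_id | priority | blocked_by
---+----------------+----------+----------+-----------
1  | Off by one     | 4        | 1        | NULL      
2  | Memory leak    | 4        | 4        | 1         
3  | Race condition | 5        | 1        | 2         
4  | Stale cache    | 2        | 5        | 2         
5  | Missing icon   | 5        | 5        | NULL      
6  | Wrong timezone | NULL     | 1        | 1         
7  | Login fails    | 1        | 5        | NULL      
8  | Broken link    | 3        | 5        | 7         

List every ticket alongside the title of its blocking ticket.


This is a self-join: tickets is joined to a second copy of itself, matching each row's blocked_by to another row's id. Use LEFT JOIN so rows with blocked_by=NULL are kept.
  - ticket 1 (Off by one): blocked_by=NULL -> NULL
  - ticket 2 (Memory leak): blocked_by=1 -> Off by one
  - ticket 3 (Race condition): blocked_by=2 -> Memory leak
  - ticket 4 (Stale cache): blocked_by=2 -> Memory leak
  - ticket 5 (Missing icon): blocked_by=NULL -> NULL
  - ticket 6 (Wrong timezone): blocked_by=1 -> Off by one
  - ticket 7 (Login fails): blocked_by=NULL -> NULL
  - ticket 8 (Broken link): blocked_by=7 -> Login fails

SQL:
SELECT a.title AS item, b.title AS blocked_by
FROM tickets a
LEFT JOIN tickets b ON a.blocked_by = b.id

Result:
item           | blocked_by 
---------------+------------
Off by one     | NULL       
Memory leak    | Off by one 
Race condition | Memory leak
Stale cache    | Memory leak
Missing icon   | NULL       
Wrong timezone | Off by one 
Login fails    | NULL       
Broken link    | Login fails


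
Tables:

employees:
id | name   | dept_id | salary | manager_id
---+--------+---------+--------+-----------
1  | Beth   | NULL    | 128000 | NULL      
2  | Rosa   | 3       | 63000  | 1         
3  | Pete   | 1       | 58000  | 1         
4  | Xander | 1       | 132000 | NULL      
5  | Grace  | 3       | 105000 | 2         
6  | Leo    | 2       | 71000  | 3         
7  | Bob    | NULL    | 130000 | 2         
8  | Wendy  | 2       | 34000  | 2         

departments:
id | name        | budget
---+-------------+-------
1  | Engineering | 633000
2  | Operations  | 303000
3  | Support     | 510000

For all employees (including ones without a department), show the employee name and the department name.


LEFT JOIN keeps every row from employees (the left table); where dept_id has no match in departments, the department columns become NULL. Walk through each employee:
  - employee 1 (Beth): dept_id=NULL, no match -> kept with NULL
  - employee 2 (Rosa): dept_id=3 -> matches Support
  - employee 3 (Pete): dept_id=1 -> matches Engineering
  - employee 4 (Xander): dept_id=1 -> matches Engineering
  - employee 5 (Grace): dept_id=3 -> matches Support
  - employee 6 (Leo): dept_id=2 -> matches Operations
  - employee 7 (Bob): dept_id=NULL, no match -> kept with NULL
  - employee 8 (Wendy): dept_id=2 -> matches Operations
All 8 rows appear; 2 have NULL department.

SQL:
SELECT a.name, b.name AS department
FROM employees a
LEFT JOIN departments b ON a.dept_id = b.id

Result:
name   | department 
-------+------------
Beth   | NULL       
Rosa   | Support    
Pete   | Engineering
Xander | Engineering
Grace  | Support    
Leo    | Operations 
Bob    | NULL       
Wendy  | Operations 


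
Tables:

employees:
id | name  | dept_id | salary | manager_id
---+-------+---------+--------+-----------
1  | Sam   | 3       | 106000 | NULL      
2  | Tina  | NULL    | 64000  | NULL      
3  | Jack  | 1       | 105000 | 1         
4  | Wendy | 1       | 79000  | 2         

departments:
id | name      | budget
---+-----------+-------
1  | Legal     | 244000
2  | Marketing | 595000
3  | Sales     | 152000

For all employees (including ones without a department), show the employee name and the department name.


LEFT JOIN keeps every row from employees (the left table); where dept_id has no match in departments, the department columns become NULL. Walk through each employee:
  - employee 1 (Sam): dept_id=3 -> matches Sales
  - employee 2 (Tina): dept_id=NULL, no match -> kept with NULL
  - employee 3 (Jack): dept_id=1 -> matches Legal
  - employee 4 (Wendy): dept_id=1 -> matches Legal
All 4 rows appear; 1 has NULL department.

SQL:
SELECT a.name, b.name AS department
FROM employees a
LEFT JOIN departments b ON a.dept_id = b.id

Result:
name  | department
------+-----------
Sam   | Sales     
Tina  | NULL      
Jack  | Legal     
Wendy | Legal     


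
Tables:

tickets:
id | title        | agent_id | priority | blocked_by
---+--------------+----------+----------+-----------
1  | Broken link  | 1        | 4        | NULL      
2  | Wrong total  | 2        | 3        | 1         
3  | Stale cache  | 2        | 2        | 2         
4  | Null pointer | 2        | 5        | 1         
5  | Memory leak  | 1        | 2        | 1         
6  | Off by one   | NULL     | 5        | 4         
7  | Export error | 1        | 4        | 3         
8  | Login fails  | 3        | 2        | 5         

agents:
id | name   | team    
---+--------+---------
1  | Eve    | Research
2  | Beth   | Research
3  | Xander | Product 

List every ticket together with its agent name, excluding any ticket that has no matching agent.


INNER JOIN keeps only tickets rows whose agent_id matches an id in agents. Walk through each ticket:
  - ticket 1 (Broken link): agent_id=1 -> matches Eve
  - ticket 2 (Wrong total): agent_id=2 -> matches Beth
  - ticket 3 (Stale cache): agent_id=2 -> matches Beth
  - ticket 4 (Null pointer): agent_id=2 -> matches Beth
  - ticket 5 (Memory leak): agent_id=1 -> matches Eve
  - ticket 6 (Off by one): agent_id=NULL, no match -> dropped
  - ticket 7 (Export error): agent_id=1 -> matches Eve
  - ticket 8 (Login fails): agent_id=3 -> matches Xander
So 1 of 8 rows is dropped.

SQL:
SELECT a.title, b.name AS agent
FROM tickets a
INNER JOIN agents b ON a.agent_id = b.id

Result:
title        | agent 
-------------+-------
Broken link  | Eve   
Wrong total  | Beth  
Stale cache  | Beth  
Null pointer | Beth  
Memory leak  | Eve   
Export error | Eve   
Login fails  | Xander


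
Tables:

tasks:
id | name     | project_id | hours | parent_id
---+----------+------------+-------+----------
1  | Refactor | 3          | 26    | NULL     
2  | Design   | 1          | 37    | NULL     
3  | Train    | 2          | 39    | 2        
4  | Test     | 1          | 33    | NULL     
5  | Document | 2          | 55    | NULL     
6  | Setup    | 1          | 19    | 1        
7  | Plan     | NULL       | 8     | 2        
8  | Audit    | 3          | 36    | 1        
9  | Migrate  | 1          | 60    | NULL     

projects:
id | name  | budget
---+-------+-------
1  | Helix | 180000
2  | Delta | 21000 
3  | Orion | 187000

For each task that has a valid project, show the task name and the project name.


INNER JOIN keeps only tasks rows whose project_id matches an id in projects. Walk through each task:
  - task 1 (Refactor): project_id=3 -> matches Orion
  - task 2 (Design): project_id=1 -> matches Helix
  - task 3 (Train): project_id=2 -> matches Delta
  - task 4 (Test): project_id=1 -> matches Helix
  - task 5 (Document): project_id=2 -> matches Delta
  - task 6 (Setup): project_id=1 -> matches Helix
  - task 7 (Plan): project_id=NULL, no match -> dropped
  - task 8 (Audit): project_id=3 -> matches Orion
  - task 9 (Migrate): project_id=1 -> matches Helix
So 1 of 9 rows is dropped.

SQL:
SELECT a.name, b.name AS project
FROM tasks a
INNER JOIN projects b ON a.project_id = b.id

Result:
name     | project
---------+--------
Refactor | Orion  
Design   | Helix  
Train    | Delta  
Test     | Helix  
Document | Delta  
Setup    | Helix  
Audit    | Orion  
Migrate  | Helix  


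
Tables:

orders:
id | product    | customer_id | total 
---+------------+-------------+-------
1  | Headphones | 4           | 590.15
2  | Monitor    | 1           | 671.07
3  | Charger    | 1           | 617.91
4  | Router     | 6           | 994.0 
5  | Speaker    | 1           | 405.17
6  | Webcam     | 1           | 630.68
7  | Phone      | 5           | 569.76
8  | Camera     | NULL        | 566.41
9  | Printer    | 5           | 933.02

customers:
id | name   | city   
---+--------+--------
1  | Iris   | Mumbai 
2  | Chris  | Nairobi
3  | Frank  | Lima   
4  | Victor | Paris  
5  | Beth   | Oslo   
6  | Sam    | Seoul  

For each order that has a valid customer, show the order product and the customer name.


INNER JOIN keeps only orders rows whose customer_id matches an id in customers. Walk through each order:
  - order 1 (Headphones): customer_id=4 -> matches Victor
  - order 2 (Monitor): customer_id=1 -> matches Iris
  - order 3 (Charger): customer_id=1 -> matches Iris
  - order 4 (Router): customer_id=6 -> matches Sam
  - order 5 (Speaker): customer_id=1 -> matches Iris
  - order 6 (Webcam): customer_id=1 -> matches Iris
  - order 7 (Phone): customer_id=5 -> matches Beth
  - order 8 (Camera): customer_id=NULL, no match -> dropped
  - order 9 (Printer): customer_id=5 -> matches Beth
So 1 of 9 rows is dropped.

SQL:
SELECT a.product, b.name AS customer
FROM orders a
INNER JOIN customers b ON a.customer_id = b.id

Result:
product    | customer
-----------+---------
Headphones | Victor  
Monitor    | Iris    
Charger    | Iris    
Router     | Sam     
Speaker    | Iris    
Webcam     | Iris    
Phone      | Beth    
Printer    | Beth    


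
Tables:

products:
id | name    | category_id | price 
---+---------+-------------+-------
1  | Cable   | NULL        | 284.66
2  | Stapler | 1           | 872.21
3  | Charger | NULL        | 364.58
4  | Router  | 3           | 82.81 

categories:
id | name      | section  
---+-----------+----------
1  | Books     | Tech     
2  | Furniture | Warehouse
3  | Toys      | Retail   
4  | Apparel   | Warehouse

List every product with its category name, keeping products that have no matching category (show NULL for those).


LEFT JOIN keeps every row from products (the left table); where category_id has no match in categories, the category columns become NULL. Walk through each product:
  - product 1 (Cable): category_id=NULL, no match -> kept with NULL
  - product 2 (Stapler): category_id=1 -> matches Books
  - product 3 (Charger): category_id=NULL, no match -> kept with NULL
  - product 4 (Router): category_id=3 -> matches Toys
All 4 rows appear; 2 have NULL category.

SQL:
SELECT a.name, b.name AS category
FROM products a
LEFT JOIN categories b ON a.category_id = b.id

Result:
name    | category
--------+---------
Cable   | NULL    
Stapler | Books   
Charger | NULL    
Router  | Toys    


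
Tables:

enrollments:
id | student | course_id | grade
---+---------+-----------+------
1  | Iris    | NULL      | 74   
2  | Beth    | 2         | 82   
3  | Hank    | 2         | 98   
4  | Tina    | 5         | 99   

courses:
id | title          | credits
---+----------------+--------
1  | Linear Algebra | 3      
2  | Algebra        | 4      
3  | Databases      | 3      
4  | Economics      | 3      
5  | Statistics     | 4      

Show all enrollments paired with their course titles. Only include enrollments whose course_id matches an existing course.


INNER JOIN keeps only enrollments rows whose course_id matches an id in courses. Walk through each enrollment:
  - enrollment 1 (Iris): course_id=NULL, no match -> dropped
  - enrollment 2 (Beth): course_id=2 -> matches Algebra
  - enrollment 3 (Hank): course_id=2 -> matches Algebra
  - enrollment 4 (Tina): course_id=5 -> matches Statistics
So 1 of 4 rows is dropped.

SQL:
SELECT a.student, b.title AS course
FROM enrollments a
INNER JOIN courses b ON a.course_id = b.id

Result:
student | course    
--------+-----------
Beth    | Algebra   
Hank    | Algebra   
Tina    | Statistics


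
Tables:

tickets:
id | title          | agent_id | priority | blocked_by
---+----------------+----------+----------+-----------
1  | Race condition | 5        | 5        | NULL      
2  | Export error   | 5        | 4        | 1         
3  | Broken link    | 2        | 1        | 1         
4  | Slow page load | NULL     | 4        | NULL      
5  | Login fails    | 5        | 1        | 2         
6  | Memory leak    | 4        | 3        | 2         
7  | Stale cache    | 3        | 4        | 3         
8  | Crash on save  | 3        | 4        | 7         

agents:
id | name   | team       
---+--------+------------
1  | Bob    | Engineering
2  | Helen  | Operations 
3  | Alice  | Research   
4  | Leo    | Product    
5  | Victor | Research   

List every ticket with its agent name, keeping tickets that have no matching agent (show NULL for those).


LEFT JOIN keeps every row from tickets (the left table); where agent_id has no match in agents, the agent columns become NULL. Walk through each ticket:
  - ticket 1 (Race condition): agent_id=5 -> matches Victor
  - ticket 2 (Export error): agent_id=5 -> matches Victor
  - ticket 3 (Broken link): agent_id=2 -> matches Helen
  - ticket 4 (Slow page load): agent_id=NULL, no match -> kept with NULL
  - ticket 5 (Login fails): agent_id=5 -> matches Victor
  - ticket 6 (Memory leak): agent_id=4 -> matches Leo
  - ticket 7 (Stale cache): agent_id=3 -> matches Alice
  - ticket 8 (Crash on save): agent_id=3 -> matches Alice
All 8 rows appear; 1 has NULL agent.

SQL:
SELECT a.title, b.name AS agent
FROM tickets a
LEFT JOIN agents b ON a.agent_id = b.id

Result:
title          | agent 
---------------+-------
Race condition | Victor
Export error   | Victor
Broken link    | Helen 
Slow page load | NULL  
Login fails    | Victor
Memory leak    | Leo   
Stale cache    | Alice 
Crash on save  | Alice 


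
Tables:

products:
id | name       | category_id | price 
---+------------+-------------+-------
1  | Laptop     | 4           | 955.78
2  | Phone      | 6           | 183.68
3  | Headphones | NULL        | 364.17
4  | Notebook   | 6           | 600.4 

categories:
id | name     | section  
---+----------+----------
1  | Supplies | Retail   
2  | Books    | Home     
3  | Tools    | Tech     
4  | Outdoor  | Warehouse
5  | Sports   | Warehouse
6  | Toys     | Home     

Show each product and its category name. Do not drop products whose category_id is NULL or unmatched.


LEFT JOIN keeps every row from products (the left table); where category_id has no match in categories, the category columns become NULL. Walk through each product:
  - product 1 (Laptop): category_id=4 -> matches Outdoor
  - product 2 (Phone): category_id=6 -> matches Toys
  - product 3 (Headphones): category_id=NULL, no match -> kept with NULL
  - product 4 (Notebook): category_id=6 -> matches Toys
All 4 rows appear; 1 has NULL category.

SQL:
SELECT a.name, b.name AS category
FROM products a
LEFT JOIN categories b ON a.category_id = b.id

Result:
name       | category
-----------+---------
Laptop     | Outdoor 
Phone      | Toys    
Headphones | NULL    
Notebook   | Toys    


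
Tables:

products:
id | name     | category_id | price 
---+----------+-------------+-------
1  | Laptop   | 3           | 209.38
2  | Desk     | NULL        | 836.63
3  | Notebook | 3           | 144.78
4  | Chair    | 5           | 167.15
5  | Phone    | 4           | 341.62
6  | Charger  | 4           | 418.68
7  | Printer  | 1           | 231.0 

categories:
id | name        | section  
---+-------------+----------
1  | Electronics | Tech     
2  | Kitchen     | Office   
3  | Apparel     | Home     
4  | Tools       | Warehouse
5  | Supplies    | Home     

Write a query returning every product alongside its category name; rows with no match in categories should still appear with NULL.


LEFT JOIN keeps every row from products (the left table); where category_id has no match in categories, the category columns become NULL. Walk through each product:
  - product 1 (Laptop): category_id=3 -> matches Apparel
  - product 2 (Desk): category_id=NULL, no match -> kept with NULL
  - product 3 (Notebook): category_id=3 -> matches Apparel
  - product 4 (Chair): category_id=5 -> matches Supplies
  - product 5 (Phone): category_id=4 -> matches Tools
  - product 6 (Charger): category_id=4 -> matches Tools
  - product 7 (Printer): category_id=1 -> matches Electronics
All 7 rows appear; 1 has NULL category.

SQL:
SELECT a.name, b.name AS category
FROM products a
LEFT JOIN categories b ON a.category_id = b.id

Result:
name     | category   
---------+------------
Laptop   | Apparel    
Desk     | NULL       
Notebook | Apparel    
Chair    | Supplies   
Phone    | Tools      
Charger  | Tools      
Printer  | Electronics
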